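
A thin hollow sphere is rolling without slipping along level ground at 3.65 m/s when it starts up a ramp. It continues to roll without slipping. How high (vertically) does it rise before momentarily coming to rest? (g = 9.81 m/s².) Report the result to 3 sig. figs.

h ≈ 1.13 m

For this body I = (2/3)MR², i.e. k = I/(MR²) = 2/3.
Pure rolling means v = ωR; then KE = ½Mv² + ½I(v/R)² = ½(1+k)Mv² = (5/6)Mv².
All of this converts to potential energy at the highest point: (5/6)Mv₀² = Mgh.
Thus h = (1+k)v₀²/(2g) = 1.667 × 3.65² / (2 × 9.81) ≈ 1.13 m.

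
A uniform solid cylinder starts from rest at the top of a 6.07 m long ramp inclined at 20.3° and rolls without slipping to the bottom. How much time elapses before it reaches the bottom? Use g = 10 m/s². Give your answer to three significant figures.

t ≈ 2.29 s

With I = (1/2)MR², the ratio k = I/(MR²) is 0.5.
Translational: Mg sinθ − f = Ma. Rotational about the CM: fR = Iα = kMRa, so f = kMa.
Hence a = g sinθ/(1+k) = 10×sin20.3°/1.5 = 2.313 m/s².
Starting from rest, L = ½at², so t = √(2L/a) = √(2×6.07/2.313) ≈ 2.29 s.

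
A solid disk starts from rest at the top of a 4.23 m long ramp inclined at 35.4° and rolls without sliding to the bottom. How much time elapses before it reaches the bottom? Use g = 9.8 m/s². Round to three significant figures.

With I = (1/2)MR², the ratio k = I/(MR²) is 0.5.
Translational: Mg sinθ − f = Ma. Rotational about the CM: fR = Iα = kMRa, so f = kMa.
Hence a = g sinθ/(1+k) = 9.8×sin35.4°/1.5 = 3.785 m/s².
Starting from rest, L = ½at², so t = √(2L/a) = √(2×4.23/3.785) ≈ 1.50 s.

t ≈ 1.50 s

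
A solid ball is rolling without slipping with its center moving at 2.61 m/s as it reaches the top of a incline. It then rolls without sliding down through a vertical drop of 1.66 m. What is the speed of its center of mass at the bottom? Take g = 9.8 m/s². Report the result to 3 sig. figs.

The moment of inertia is (2/5)MR², giving k ≡ I/(MR²) = 0.4.
Since it rolls without slipping, ω = v/R and KE = ½Mv² + ½Iω² = ½(1+k)Mv² = (7/10)Mv².
Energy conservation: (7/10)Mv₀² + Mgh = (7/10)Mv², so v² = v₀² + 2gh/(1+k).
v = √(2.61² + 2×9.8×1.66/1.4) = √30.05 ≈ 5.48 m/s.

v ≈ 5.48 m/s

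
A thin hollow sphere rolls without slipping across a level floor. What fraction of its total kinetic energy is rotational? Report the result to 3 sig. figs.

Here I = (2/3)MR², so the shape factor k = I/(MR²) = 2/3.
With ω = v/R, KE_trans = ½Mv² and KE_rot = ½Iω² = ½kMv², so KE_total = ½(1+k)Mv².
The rotational fraction is therefore k/(1+k) = (2/3)/1.667 ≈ 0.400.

fraction ≈ 0.400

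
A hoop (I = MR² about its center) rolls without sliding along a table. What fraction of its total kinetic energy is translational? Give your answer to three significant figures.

fraction ≈ 0.500

Here I = MR², so the shape factor k = I/(MR²) = 1.
With ω = v/R, KE_trans = ½Mv² and KE_rot = ½Iω² = ½kMv², so KE_total = ½(1+k)Mv².
The translational fraction is therefore 1/(1+k) = 1/2 ≈ 0.500.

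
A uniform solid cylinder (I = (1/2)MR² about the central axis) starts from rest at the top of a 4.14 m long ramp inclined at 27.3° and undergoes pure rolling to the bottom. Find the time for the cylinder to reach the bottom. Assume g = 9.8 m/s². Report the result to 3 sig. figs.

t ≈ 1.66 s

With I = (1/2)MR², the ratio k = I/(MR²) is 0.5.
Translational: Mg sinθ − f = Ma. Rotational about the CM: fR = Iα = kMRa, so f = kMa.
Hence a = g sinθ/(1+k) = 9.8×sin27.3°/1.5 = 2.997 m/s².
Starting from rest, L = ½at², so t = √(2L/a) = √(2×4.14/2.997) ≈ 1.66 s.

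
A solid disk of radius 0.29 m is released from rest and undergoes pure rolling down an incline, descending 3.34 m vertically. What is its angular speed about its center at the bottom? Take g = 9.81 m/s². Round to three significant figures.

The moment of inertia is (1/2)MR², giving k ≡ I/(MR²) = 0.5.
The rolling condition ω = v/R makes the rotational term ½I(v/R)² = ½kMv², so KE_total = ½(1+k)Mv² = (3/4)Mv².
Energy conservation Mgh = ½(1+k)Mv² gives v = √(2gh/(1+k)) = √(2 × 9.81 × 3.34 / 1.5) = 6.61 m/s.
Then ω = v/R = 6.61 / 0.29 ≈ 22.8 rad/s.

ω ≈ 22.8 rad/s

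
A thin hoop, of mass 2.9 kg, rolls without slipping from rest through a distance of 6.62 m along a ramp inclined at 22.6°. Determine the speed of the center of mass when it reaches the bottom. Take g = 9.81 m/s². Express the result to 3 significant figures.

Here I = MR², so the shape factor k = I/(MR²) = 1.
Rolling without slipping gives ω = v/R, so the total kinetic energy is ½Mv² + ½Iω² = ½(1+k)Mv² = Mv².
The vertical drop is h = L sinθ = 6.62 × sin22.6° = 2.544 m.
Energy conservation: Mgh = Mv², so v = √(2gh/(1+k)) = √(2 × 9.81 × 2.544 / 2) ≈ 5.00 m/s.

v ≈ 5.00 m/s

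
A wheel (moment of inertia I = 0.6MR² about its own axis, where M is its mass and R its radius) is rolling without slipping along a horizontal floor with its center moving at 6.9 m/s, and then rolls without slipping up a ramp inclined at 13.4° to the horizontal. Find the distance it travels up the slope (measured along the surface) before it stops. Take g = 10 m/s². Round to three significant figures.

For this body I = 0.6MR², i.e. k = I/(MR²) = 0.6.
The rolling condition ω = v/R makes the rotational term ½I(v/R)² = ½kMv², so KE_total = ½(1+k)Mv² = (4/5)Mv².
Setting this equal to Mgh gives the vertical rise h = (1+k)v₀²/(2g) = 1.6×6.9²/(2×10) = 3.809 m.
Along the incline, d = h/sinθ = 3.809/sin13.4° ≈ 16.4 m.

d ≈ 16.4 m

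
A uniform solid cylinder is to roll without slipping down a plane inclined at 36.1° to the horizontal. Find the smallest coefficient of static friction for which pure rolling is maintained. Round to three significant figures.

Here I = (1/2)MR², so the shape factor k = I/(MR²) = 0.5.
Translational: Mg sinθ − f = Ma. Rotational about the CM: fR = Iα = kMRa, so f = kMa.
These give a = g sinθ/(1+k) and the required friction f = kMg sinθ/(1+k).
With N = Mg cosθ, the no-slip condition f ≤ μN gives μ_min = f/N = k tanθ/(1+k).
μ_min = 0.5 × tan36.1° / 1.5 ≈ 0.243.

μ_min ≈ 0.243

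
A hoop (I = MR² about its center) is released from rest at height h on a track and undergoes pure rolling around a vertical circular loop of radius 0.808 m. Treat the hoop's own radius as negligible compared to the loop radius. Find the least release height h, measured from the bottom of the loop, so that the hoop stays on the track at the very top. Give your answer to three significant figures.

The moment of inertia is MR², giving k ≡ I/(MR²) = 1.
At the top of the loop, the minimum-contact condition is Mg = Mv_top²/r, so v_top² = gr.
With ω = v/R, the kinetic energy at speed v is ½(1+k)Mv² = Mv².
Energy conservation from release (height h) to the top (height 2r): Mgh = Mg(2r) + M·gr.
Thus h_min = 2r + (1+k)r/2 = r(2 + 2/2) = 0.808 × 3 ≈ 2.42 m.

h_min ≈ 2.42 m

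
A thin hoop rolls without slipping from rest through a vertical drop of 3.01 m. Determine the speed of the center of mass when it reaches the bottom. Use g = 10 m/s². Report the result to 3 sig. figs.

v ≈ 5.49 m/s

Here I = MR², so the shape factor k = I/(MR²) = 1.
Since it rolls without slipping, ω = v/R and KE = ½Mv² + ½Iω² = ½(1+k)Mv² = Mv².
Setting Mgh = Mv² gives v = √(2gh/(1+k)) = √(2·10·3.01/2) ≈ 5.49 m/s.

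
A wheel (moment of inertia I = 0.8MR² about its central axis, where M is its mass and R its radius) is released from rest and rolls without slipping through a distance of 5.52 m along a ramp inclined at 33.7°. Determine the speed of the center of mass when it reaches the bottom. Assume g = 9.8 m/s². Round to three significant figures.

With I = 0.8MR², the ratio k = I/(MR²) is 0.8.
The rolling condition ω = v/R makes the rotational term ½I(v/R)² = ½kMv², so KE_total = ½(1+k)Mv² = (9/10)Mv².
The vertical drop is h = L sinθ = 5.52 × sin33.7° = 3.063 m.
Energy conservation: Mgh = (9/10)Mv², so v = √(2gh/(1+k)) = √(2 × 9.8 × 3.063 / 1.8) ≈ 5.77 m/s.

v ≈ 5.77 m/s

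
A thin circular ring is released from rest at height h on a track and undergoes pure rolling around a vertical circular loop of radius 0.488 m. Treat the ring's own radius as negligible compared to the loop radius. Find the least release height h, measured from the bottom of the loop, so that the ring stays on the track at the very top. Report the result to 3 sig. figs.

h_min ≈ 1.46 m

With I = MR², the ratio k = I/(MR²) is 1.
At the top of the loop, the minimum-contact condition is Mg = Mv_top²/r, so v_top² = gr.
With ω = v/R, the kinetic energy at speed v is ½(1+k)Mv² = Mv².
Energy conservation from release (height h) to the top (height 2r): Mgh = Mg(2r) + M·gr.
Thus h_min = 2r + (1+k)r/2 = r(2 + 2/2) = 0.488 × 3 ≈ 1.46 m.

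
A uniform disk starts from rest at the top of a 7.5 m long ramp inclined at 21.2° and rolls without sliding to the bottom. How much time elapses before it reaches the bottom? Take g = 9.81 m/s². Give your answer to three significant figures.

t ≈ 2.52 s

With I = (1/2)MR², the ratio k = I/(MR²) is 0.5.
Newton's second law down the slope: Mg sinθ − f = Ma. The torque equation fR = Iα (with α = a/R) gives f = kMa.
Hence a = g sinθ/(1+k) = 9.81×sin21.2°/1.5 = 2.365 m/s².
Starting from rest, L = ½at², so t = √(2L/a) = √(2×7.5/2.365) ≈ 2.52 s.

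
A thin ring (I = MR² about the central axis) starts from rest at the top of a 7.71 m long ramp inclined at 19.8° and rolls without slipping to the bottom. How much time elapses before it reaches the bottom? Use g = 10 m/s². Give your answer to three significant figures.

t ≈ 3.02 s

Here I = MR², so the shape factor k = I/(MR²) = 1.
Newton's second law down the slope: Mg sinθ − f = Ma. The torque equation fR = Iα (with α = a/R) gives f = kMa.
Hence a = g sinθ/(1+k) = 10×sin19.8°/2 = 1.694 m/s².
Starting from rest, L = ½at², so t = √(2L/a) = √(2×7.71/1.694) ≈ 3.02 s.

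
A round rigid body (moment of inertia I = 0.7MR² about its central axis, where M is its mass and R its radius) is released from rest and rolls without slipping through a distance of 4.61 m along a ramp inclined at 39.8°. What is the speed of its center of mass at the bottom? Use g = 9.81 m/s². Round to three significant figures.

v ≈ 5.84 m/s

The moment of inertia is 0.7MR², giving k ≡ I/(MR²) = 0.7.
Rolling without slipping gives ω = v/R, so the total kinetic energy is ½Mv² + ½Iω² = ½(1+k)Mv² = (17/20)Mv².
The vertical drop is h = L sinθ = 4.61 × sin39.8° = 2.951 m.
Setting Mgh = (17/20)Mv² gives v = √(2gh/(1+k)) = √(2·9.81·2.951/1.7) ≈ 5.84 m/s.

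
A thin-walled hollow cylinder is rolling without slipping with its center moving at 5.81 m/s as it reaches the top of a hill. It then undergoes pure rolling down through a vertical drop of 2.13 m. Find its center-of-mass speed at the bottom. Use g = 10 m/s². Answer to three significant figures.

v ≈ 7.42 m/s

Here I = MR², so the shape factor k = I/(MR²) = 1.
The rolling condition ω = v/R makes the rotational term ½I(v/R)² = ½kMv², so KE_total = ½(1+k)Mv² = Mv².
Conserving energy between top and bottom: Mv² = Mv₀² + Mgh, hence v² = v₀² + 2gh/(1+k).
v = √(5.81² + 2×10×2.13/2) = √55.06 ≈ 7.42 m/s.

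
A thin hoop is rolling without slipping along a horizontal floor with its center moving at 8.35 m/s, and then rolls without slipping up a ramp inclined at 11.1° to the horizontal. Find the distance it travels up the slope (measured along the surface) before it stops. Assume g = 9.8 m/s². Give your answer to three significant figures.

d ≈ 37.0 m

Here I = MR², so the shape factor k = I/(MR²) = 1.
Rolling without slipping gives ω = v/R, so the total kinetic energy is ½Mv² + ½Iω² = ½(1+k)Mv² = Mv².
Setting this equal to Mgh gives the vertical rise h = (1+k)v₀²/(2g) = 2×8.35²/(2×9.8) = 7.115 m.
The distance along the slope is d = h/sinθ = 7.115/sin11.1° ≈ 37.0 m.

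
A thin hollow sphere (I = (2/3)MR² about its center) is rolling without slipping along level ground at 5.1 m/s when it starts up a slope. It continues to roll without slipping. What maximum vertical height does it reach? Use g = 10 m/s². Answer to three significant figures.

h ≈ 2.17 m

With I = (2/3)MR², the ratio k = I/(MR²) is 2/3.
Rolling without slipping gives ω = v/R, so the total kinetic energy is ½Mv² + ½Iω² = ½(1+k)Mv² = (5/6)Mv².
At the top the kinetic energy is zero, so (5/6)Mv₀² = Mgh.
Thus h = (1+k)v₀²/(2g) = 1.667 × 5.1² / (2 × 10) ≈ 2.17 m.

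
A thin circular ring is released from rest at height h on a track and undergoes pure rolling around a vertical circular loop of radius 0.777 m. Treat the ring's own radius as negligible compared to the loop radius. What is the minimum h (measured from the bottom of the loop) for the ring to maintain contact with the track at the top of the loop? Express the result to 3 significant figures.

h_min ≈ 2.33 m

With I = MR², the ratio k = I/(MR²) is 1.
At the top, contact is just lost when gravity alone supplies the centripetal force: Mg = Mv_top²/r, i.e. v_top² = gr.
With ω = v/R, the kinetic energy at speed v is ½(1+k)Mv² = Mv².
Energy conservation from release (height h) to the top (height 2r): Mgh = Mg(2r) + M·gr.
Thus h_min = 2r + (1+k)r/2 = r(2 + 2/2) = 0.777 × 3 ≈ 2.33 m.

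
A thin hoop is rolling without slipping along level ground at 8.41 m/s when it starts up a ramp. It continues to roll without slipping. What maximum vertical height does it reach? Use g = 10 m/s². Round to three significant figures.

With I = MR², the ratio k = I/(MR²) is 1.
The rolling condition ω = v/R makes the rotational term ½I(v/R)² = ½kMv², so KE_total = ½(1+k)Mv² = Mv².
At the top the kinetic energy is zero, so Mv₀² = Mgh.
Thus h = (1+k)v₀²/(2g) = 2 × 8.41² / (2 × 10) ≈ 7.07 m.

h ≈ 7.07 m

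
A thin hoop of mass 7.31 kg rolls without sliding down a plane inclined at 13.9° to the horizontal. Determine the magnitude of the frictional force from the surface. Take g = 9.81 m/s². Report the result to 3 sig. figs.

f ≈ 8.61 N

With I = MR², the ratio k = I/(MR²) is 1.
Translational: Mg sinθ − f = Ma. Rotational about the CM: fR = Iα = kMRa, so f = kMa.
Combining, a = g sinθ/(1+k) and f = kMa = kMg sinθ/(1+k).
f = 1 × 7.31 × 9.81 × sin13.9° / 2 ≈ 8.61 N.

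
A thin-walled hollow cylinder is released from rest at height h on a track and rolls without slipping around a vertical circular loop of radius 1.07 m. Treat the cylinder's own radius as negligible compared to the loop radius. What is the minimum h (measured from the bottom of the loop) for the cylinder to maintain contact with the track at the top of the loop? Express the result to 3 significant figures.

h_min ≈ 3.21 m

The moment of inertia is MR², giving k ≡ I/(MR²) = 1.
At the top, contact is just lost when gravity alone supplies the centripetal force: Mg = Mv_top²/r, i.e. v_top² = gr.
With ω = v/R, the kinetic energy at speed v is ½(1+k)Mv² = Mv².
Energy conservation from release (height h) to the top (height 2r): Mgh = Mg(2r) + M·gr.
Thus h_min = 2r + (1+k)r/2 = r(2 + 2/2) = 1.07 × 3 ≈ 3.21 m.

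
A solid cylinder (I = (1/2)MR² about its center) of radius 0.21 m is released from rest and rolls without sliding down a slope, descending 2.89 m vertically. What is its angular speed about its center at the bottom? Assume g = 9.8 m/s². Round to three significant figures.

Here I = (1/2)MR², so the shape factor k = I/(MR²) = 0.5.
Pure rolling means v = ωR; then KE = ½Mv² + ½I(v/R)² = ½(1+k)Mv² = (3/4)Mv².
Energy conservation Mgh = ½(1+k)Mv² gives v = √(2gh/(1+k)) = √(2 × 9.8 × 2.89 / 1.5) = 6.145 m/s.
The angular speed follows from ω = v/R = 6.145/0.21 ≈ 29.3 rad/s.

ω ≈ 29.3 rad/s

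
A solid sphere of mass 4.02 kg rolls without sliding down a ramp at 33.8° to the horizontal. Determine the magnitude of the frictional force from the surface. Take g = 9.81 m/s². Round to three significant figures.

Here I = (2/5)MR², so the shape factor k = I/(MR²) = 0.4.
Translational: Mg sinθ − f = Ma. Rotational about the CM: fR = Iα = kMRa, so f = kMa.
Combining, a = g sinθ/(1+k) and f = kMa = kMg sinθ/(1+k).
f = 0.4 × 4.02 × 9.81 × sin33.8° / 1.4 ≈ 6.27 N.

f ≈ 6.27 N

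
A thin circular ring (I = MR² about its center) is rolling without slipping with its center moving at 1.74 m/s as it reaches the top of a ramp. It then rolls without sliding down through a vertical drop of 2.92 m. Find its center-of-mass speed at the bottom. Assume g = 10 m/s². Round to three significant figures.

For this body I = MR², i.e. k = I/(MR²) = 1.
Pure rolling means v = ωR; then KE = ½Mv² + ½I(v/R)² = ½(1+k)Mv² = Mv².
Conserving energy between top and bottom: Mv² = Mv₀² + Mgh, hence v² = v₀² + 2gh/(1+k).
v = √(1.74² + 2×10×2.92/2) = √32.23 ≈ 5.68 m/s.

v ≈ 5.68 m/s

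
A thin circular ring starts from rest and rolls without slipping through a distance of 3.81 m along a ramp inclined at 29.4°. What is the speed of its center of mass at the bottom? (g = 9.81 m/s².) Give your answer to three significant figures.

For this body I = MR², i.e. k = I/(MR²) = 1.
Since it rolls without slipping, ω = v/R and KE = ½Mv² + ½Iω² = ½(1+k)Mv² = Mv².
The vertical drop is h = L sinθ = 3.81 × sin29.4° = 1.87 m.
Energy conservation: Mgh = Mv², so v = √(2gh/(1+k)) = √(2 × 9.81 × 1.87 / 2) ≈ 4.28 m/s.

v ≈ 4.28 m/s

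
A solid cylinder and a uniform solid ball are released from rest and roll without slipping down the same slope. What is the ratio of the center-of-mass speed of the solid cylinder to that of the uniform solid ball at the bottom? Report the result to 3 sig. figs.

Each satisfies Mgh = ½(1+k)Mv² with k = I/(MR²), so v ∝ 1/√(1+k).
For the solid cylinder k = 0.5; for the uniform solid ball k = 0.4.
v₁/v₂ = √((1+k₂)/(1+k₁)) = √(1.4/1.5) ≈ 0.966.

v_ratio ≈ 0.966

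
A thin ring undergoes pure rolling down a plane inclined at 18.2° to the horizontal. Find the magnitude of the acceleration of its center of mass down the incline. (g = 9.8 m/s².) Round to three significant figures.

The moment of inertia is MR², giving k ≡ I/(MR²) = 1.
Translational: Mg sinθ − f = Ma. Rotational about the CM: fR = Iα = kMRa, so f = kMa.
Eliminating f: Mg sinθ = (1+k)Ma, so a = g sinθ/(1+k) = 9.8 × sin18.2° / 2 ≈ 1.53 m/s².

a ≈ 1.53 m/s²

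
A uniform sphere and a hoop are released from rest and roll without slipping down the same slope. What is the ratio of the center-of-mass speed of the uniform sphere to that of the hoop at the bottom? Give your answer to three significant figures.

Each satisfies Mgh = ½(1+k)Mv² with k = I/(MR²), so v ∝ 1/√(1+k).
For the uniform sphere k = 0.4; for the hoop k = 1.
v₁/v₂ = √((1+k₂)/(1+k₁)) = √(2/1.4) ≈ 1.20.

v_ratio ≈ 1.20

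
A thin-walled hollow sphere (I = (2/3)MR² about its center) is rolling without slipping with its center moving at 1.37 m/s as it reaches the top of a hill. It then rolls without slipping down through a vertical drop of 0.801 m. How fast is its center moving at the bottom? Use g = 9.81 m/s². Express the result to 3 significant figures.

Here I = (2/3)MR², so the shape factor k = I/(MR²) = 2/3.
The rolling condition ω = v/R makes the rotational term ½I(v/R)² = ½kMv², so KE_total = ½(1+k)Mv² = (5/6)Mv².
Conserving energy between top and bottom: (5/6)Mv² = (5/6)Mv₀² + Mgh, hence v² = v₀² + 2gh/(1+k).
v = √(1.37² + 2×9.81×0.801/1.667) = √11.31 ≈ 3.36 m/s.

v ≈ 3.36 m/s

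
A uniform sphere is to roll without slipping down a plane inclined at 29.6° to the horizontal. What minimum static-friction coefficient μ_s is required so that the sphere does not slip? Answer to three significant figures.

For this body I = (2/5)MR², i.e. k = I/(MR²) = 0.4.
Along the incline Mg sinθ − f = Ma, and torque about the center fR = Iα = kMR²(a/R) gives f = kMa.
These give a = g sinθ/(1+k) and the required friction f = kMg sinθ/(1+k).
The normal force is N = Mg cosθ, so μ_min = f/N = k tanθ/(1+k).
μ_min = 0.4 × tan29.6° / 1.4 ≈ 0.162.

μ_min ≈ 0.162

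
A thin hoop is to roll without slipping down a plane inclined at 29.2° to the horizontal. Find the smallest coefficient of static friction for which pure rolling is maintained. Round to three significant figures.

The moment of inertia is MR², giving k ≡ I/(MR²) = 1.
Along the incline Mg sinθ − f = Ma, and torque about the center fR = Iα = kMR²(a/R) gives f = kMa.
These give a = g sinθ/(1+k) and the required friction f = kMg sinθ/(1+k).
With N = Mg cosθ, the no-slip condition f ≤ μN gives μ_min = f/N = k tanθ/(1+k).
μ_min = 1 × tan29.2° / 2 ≈ 0.279.

μ_min ≈ 0.279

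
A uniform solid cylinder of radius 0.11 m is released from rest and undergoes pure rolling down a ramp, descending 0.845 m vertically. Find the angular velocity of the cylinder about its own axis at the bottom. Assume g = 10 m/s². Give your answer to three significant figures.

ω ≈ 30.5 rad/s

For this body I = (1/2)MR², i.e. k = I/(MR²) = 0.5.
Since it rolls without slipping, ω = v/R and KE = ½Mv² + ½Iω² = ½(1+k)Mv² = (3/4)Mv².
Energy conservation Mgh = ½(1+k)Mv² gives v = √(2gh/(1+k)) = √(2 × 10 × 0.845 / 1.5) = 3.357 m/s.
Then ω = v/R = 3.357 / 0.11 ≈ 30.5 rad/s.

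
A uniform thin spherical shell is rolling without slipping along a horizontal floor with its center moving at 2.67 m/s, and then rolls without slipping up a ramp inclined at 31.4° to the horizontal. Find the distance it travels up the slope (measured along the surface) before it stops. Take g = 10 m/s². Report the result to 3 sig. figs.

d ≈ 1.14 m

The moment of inertia is (2/3)MR², giving k ≡ I/(MR²) = 2/3.
Since it rolls without slipping, ω = v/R and KE = ½Mv² + ½Iω² = ½(1+k)Mv² = (5/6)Mv².
Setting this equal to Mgh gives the vertical rise h = (1+k)v₀²/(2g) = 1.667×2.67²/(2×10) = 0.5941 m.
The distance along the slope is d = h/sinθ = 0.5941/sin31.4° ≈ 1.14 m.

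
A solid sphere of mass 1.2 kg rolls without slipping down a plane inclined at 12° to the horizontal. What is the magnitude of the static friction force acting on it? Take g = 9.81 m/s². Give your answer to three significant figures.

f ≈ 0.699 N

For this body I = (2/5)MR², i.e. k = I/(MR²) = 0.4.
Newton's second law down the slope: Mg sinθ − f = Ma. The torque equation fR = Iα (with α = a/R) gives f = kMa.
Combining, a = g sinθ/(1+k) and f = kMa = kMg sinθ/(1+k).
f = 0.4 × 1.2 × 9.81 × sin12° / 1.4 ≈ 0.699 N.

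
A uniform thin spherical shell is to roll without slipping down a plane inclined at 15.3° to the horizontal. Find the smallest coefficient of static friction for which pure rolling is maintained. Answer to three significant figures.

μ_min ≈ 0.109

For this body I = (2/3)MR², i.e. k = I/(MR²) = 2/3.
Newton's second law down the slope: Mg sinθ − f = Ma. The torque equation fR = Iα (with α = a/R) gives f = kMa.
These give a = g sinθ/(1+k) and the required friction f = kMg sinθ/(1+k).
With N = Mg cosθ, the no-slip condition f ≤ μN gives μ_min = f/N = k tanθ/(1+k).
μ_min = (2/3) × tan15.3° / 1.667 ≈ 0.109.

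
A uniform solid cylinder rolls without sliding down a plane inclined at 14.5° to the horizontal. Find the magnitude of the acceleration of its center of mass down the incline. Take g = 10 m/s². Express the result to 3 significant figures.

For this body I = (1/2)MR², i.e. k = I/(MR²) = 0.5.
Along the incline Mg sinθ − f = Ma, and torque about the center fR = Iα = kMR²(a/R) gives f = kMa.
Eliminating f: Mg sinθ = (1+k)Ma, so a = g sinθ/(1+k) = 10 × sin14.5° / 1.5 ≈ 1.67 m/s².

a ≈ 1.67 m/s²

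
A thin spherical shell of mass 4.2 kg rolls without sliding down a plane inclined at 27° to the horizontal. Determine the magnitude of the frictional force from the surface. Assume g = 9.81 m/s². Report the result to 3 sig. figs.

f ≈ 7.48 N

With I = (2/3)MR², the ratio k = I/(MR²) is 2/3.
Along the incline Mg sinθ − f = Ma, and torque about the center fR = Iα = kMR²(a/R) gives f = kMa.
Combining, a = g sinθ/(1+k) and f = kMa = kMg sinθ/(1+k).
f = (2/3) × 4.2 × 9.81 × sin27° / 1.667 ≈ 7.48 N.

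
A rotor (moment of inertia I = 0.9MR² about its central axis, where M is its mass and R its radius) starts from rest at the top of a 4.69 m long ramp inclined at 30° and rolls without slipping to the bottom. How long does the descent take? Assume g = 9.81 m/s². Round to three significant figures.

t ≈ 1.91 s

Here I = 0.9MR², so the shape factor k = I/(MR²) = 0.9.
Along the incline Mg sinθ − f = Ma, and torque about the center fR = Iα = kMR²(a/R) gives f = kMa.
Hence a = g sinθ/(1+k) = 9.81×sin30°/1.9 = 2.582 m/s².
Starting from rest, L = ½at², so t = √(2L/a) = √(2×4.69/2.582) ≈ 1.91 s.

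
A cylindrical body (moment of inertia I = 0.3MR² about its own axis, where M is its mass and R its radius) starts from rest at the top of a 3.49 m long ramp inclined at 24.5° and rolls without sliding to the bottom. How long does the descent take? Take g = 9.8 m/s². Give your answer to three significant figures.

For this body I = 0.3MR², i.e. k = I/(MR²) = 0.3.
Newton's second law down the slope: Mg sinθ − f = Ma. The torque equation fR = Iα (with α = a/R) gives f = kMa.
Hence a = g sinθ/(1+k) = 9.8×sin24.5°/1.3 = 3.126 m/s².
Starting from rest, L = ½at², so t = √(2L/a) = √(2×3.49/3.126) ≈ 1.49 s.

t ≈ 1.49 s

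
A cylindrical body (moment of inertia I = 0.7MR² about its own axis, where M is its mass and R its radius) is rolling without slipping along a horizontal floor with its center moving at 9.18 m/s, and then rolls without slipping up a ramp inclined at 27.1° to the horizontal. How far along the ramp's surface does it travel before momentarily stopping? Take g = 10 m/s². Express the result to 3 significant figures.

Here I = 0.7MR², so the shape factor k = I/(MR²) = 0.7.
Since it rolls without slipping, ω = v/R and KE = ½Mv² + ½Iω² = ½(1+k)Mv² = (17/20)Mv².
Setting this equal to Mgh gives the vertical rise h = (1+k)v₀²/(2g) = 1.7×9.18²/(2×10) = 7.163 m.
Along the incline, d = h/sinθ = 7.163/sin27.1° ≈ 15.7 m.

d ≈ 15.7 m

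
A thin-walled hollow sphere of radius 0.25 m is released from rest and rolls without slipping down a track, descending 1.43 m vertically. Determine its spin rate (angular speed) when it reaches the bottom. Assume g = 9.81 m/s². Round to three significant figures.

ω ≈ 16.4 rad/s

With I = (2/3)MR², the ratio k = I/(MR²) is 2/3.
The rolling condition ω = v/R makes the rotational term ½I(v/R)² = ½kMv², so KE_total = ½(1+k)Mv² = (5/6)Mv².
Energy conservation Mgh = ½(1+k)Mv² gives v = √(2gh/(1+k)) = √(2 × 9.81 × 1.43 / 1.667) = 4.103 m/s.
Then ω = v/R = 4.103 / 0.25 ≈ 16.4 rad/s.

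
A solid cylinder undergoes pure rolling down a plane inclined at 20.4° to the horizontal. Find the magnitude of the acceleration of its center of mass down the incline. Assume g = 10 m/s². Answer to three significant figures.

a ≈ 2.32 m/s²

For this body I = (1/2)MR², i.e. k = I/(MR²) = 0.5.
Along the incline Mg sinθ − f = Ma, and torque about the center fR = Iα = kMR²(a/R) gives f = kMa.
Eliminating f: Mg sinθ = (1+k)Ma, so a = g sinθ/(1+k) = 10 × sin20.4° / 1.5 ≈ 2.32 m/s².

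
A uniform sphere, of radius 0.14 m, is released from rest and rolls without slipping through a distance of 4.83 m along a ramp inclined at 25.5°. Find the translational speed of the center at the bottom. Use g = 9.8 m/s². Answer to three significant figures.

For this body I = (2/5)MR², i.e. k = I/(MR²) = 0.4.
Since it rolls without slipping, ω = v/R and KE = ½Mv² + ½Iω² = ½(1+k)Mv² = (7/10)Mv².
The vertical drop is h = L sinθ = 4.83 × sin25.5° = 2.079 m.
Setting Mgh = (7/10)Mv² gives v = √(2gh/(1+k)) = √(2·9.8·2.079/1.4) ≈ 5.40 m/s.

v ≈ 5.40 m/s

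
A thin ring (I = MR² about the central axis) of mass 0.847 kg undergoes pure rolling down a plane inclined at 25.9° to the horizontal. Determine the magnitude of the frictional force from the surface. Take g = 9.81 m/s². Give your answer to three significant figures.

With I = MR², the ratio k = I/(MR²) is 1.
Along the incline Mg sinθ − f = Ma, and torque about the center fR = Iα = kMR²(a/R) gives f = kMa.
Combining, a = g sinθ/(1+k) and f = kMa = kMg sinθ/(1+k).
f = 1 × 0.847 × 9.81 × sin25.9° / 2 ≈ 1.81 N.

f ≈ 1.81 N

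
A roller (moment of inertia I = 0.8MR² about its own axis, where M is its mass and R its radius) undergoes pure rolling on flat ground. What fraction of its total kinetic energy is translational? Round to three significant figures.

fraction ≈ 0.556

The moment of inertia is 0.8MR², giving k ≡ I/(MR²) = 0.8.
With ω = v/R, KE_trans = ½Mv² and KE_rot = ½Iω² = ½kMv², so KE_total = ½(1+k)Mv².
The translational fraction is therefore 1/(1+k) = 1/1.8 ≈ 0.556.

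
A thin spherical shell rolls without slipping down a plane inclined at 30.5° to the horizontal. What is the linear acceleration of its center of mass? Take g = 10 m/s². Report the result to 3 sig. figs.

a ≈ 3.05 m/s²

With I = (2/3)MR², the ratio k = I/(MR²) is 2/3.
Newton's second law down the slope: Mg sinθ − f = Ma. The torque equation fR = Iα (with α = a/R) gives f = kMa.
Eliminating f: Mg sinθ = (1+k)Ma, so a = g sinθ/(1+k) = 10 × sin30.5° / 1.667 ≈ 3.05 m/s².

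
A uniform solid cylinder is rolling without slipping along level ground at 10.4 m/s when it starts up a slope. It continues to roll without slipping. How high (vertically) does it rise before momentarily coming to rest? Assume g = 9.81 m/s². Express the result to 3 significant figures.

h ≈ 8.27 m

With I = (1/2)MR², the ratio k = I/(MR²) is 0.5.
Rolling without slipping gives ω = v/R, so the total kinetic energy is ½Mv² + ½Iω² = ½(1+k)Mv² = (3/4)Mv².
At the top the kinetic energy is zero, so (3/4)Mv₀² = Mgh.
Thus h = (1+k)v₀²/(2g) = 1.5 × 10.4² / (2 × 9.81) ≈ 8.27 m.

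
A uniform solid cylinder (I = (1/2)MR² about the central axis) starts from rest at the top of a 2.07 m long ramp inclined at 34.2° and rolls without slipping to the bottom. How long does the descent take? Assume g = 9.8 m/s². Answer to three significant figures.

t ≈ 1.06 s

The moment of inertia is (1/2)MR², giving k ≡ I/(MR²) = 0.5.
Along the incline Mg sinθ − f = Ma, and torque about the center fR = Iα = kMR²(a/R) gives f = kMa.
Hence a = g sinθ/(1+k) = 9.8×sin34.2°/1.5 = 3.672 m/s².
Starting from rest, L = ½at², so t = √(2L/a) = √(2×2.07/3.672) ≈ 1.06 s.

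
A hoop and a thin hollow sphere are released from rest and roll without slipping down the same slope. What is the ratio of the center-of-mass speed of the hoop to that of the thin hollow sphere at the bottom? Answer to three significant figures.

v_ratio ≈ 0.913

Each satisfies Mgh = ½(1+k)Mv² with k = I/(MR²), so v ∝ 1/√(1+k).
For the hoop k = 1; for the thin hollow sphere k = 2/3.
v₁/v₂ = √((1+k₂)/(1+k₁)) = √(1.667/2) ≈ 0.913.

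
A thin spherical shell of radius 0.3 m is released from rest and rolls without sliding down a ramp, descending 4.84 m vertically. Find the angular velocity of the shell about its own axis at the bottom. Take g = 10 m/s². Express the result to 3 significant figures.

ω ≈ 25.4 rad/s

With I = (2/3)MR², the ratio k = I/(MR²) is 2/3.
Rolling without slipping gives ω = v/R, so the total kinetic energy is ½Mv² + ½Iω² = ½(1+k)Mv² = (5/6)Mv².
Energy conservation Mgh = ½(1+k)Mv² gives v = √(2gh/(1+k)) = √(2 × 10 × 4.84 / 1.667) = 7.621 m/s.
The angular speed follows from ω = v/R = 7.621/0.3 ≈ 25.4 rad/s.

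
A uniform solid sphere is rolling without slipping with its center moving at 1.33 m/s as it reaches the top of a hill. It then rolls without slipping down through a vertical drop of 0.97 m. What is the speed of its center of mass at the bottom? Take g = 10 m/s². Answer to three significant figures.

v ≈ 3.95 m/s

Here I = (2/5)MR², so the shape factor k = I/(MR²) = 0.4.
The rolling condition ω = v/R makes the rotational term ½I(v/R)² = ½kMv², so KE_total = ½(1+k)Mv² = (7/10)Mv².
Energy conservation: (7/10)Mv₀² + Mgh = (7/10)Mv², so v² = v₀² + 2gh/(1+k).
v = √(1.33² + 2×10×0.97/1.4) = √15.63 ≈ 3.95 m/s.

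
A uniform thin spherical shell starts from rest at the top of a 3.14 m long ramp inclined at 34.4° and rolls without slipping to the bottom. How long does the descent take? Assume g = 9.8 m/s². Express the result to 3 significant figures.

t ≈ 1.37 s

Here I = (2/3)MR², so the shape factor k = I/(MR²) = 2/3.
Along the incline Mg sinθ − f = Ma, and torque about the center fR = Iα = kMR²(a/R) gives f = kMa.
Hence a = g sinθ/(1+k) = 9.8×sin34.4°/1.667 = 3.322 m/s².
With constant a from rest, t = √(2L/a) = √(2·3.14/3.322) ≈ 1.37 s.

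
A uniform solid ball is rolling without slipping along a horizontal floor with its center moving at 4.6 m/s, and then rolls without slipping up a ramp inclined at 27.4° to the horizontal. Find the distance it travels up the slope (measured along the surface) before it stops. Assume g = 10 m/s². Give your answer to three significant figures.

Here I = (2/5)MR², so the shape factor k = I/(MR²) = 0.4.
Since it rolls without slipping, ω = v/R and KE = ½Mv² + ½Iω² = ½(1+k)Mv² = (7/10)Mv².
Setting this equal to Mgh gives the vertical rise h = (1+k)v₀²/(2g) = 1.4×4.6²/(2×10) = 1.481 m.
The distance along the slope is d = h/sinθ = 1.481/sin27.4° ≈ 3.22 m.

d ≈ 3.22 m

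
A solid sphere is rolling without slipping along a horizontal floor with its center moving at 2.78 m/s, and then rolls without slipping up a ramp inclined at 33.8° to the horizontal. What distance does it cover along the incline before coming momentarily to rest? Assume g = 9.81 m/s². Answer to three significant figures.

d ≈ 0.991 m

Here I = (2/5)MR², so the shape factor k = I/(MR²) = 0.4.
Since it rolls without slipping, ω = v/R and KE = ½Mv² + ½Iω² = ½(1+k)Mv² = (7/10)Mv².
Setting this equal to Mgh gives the vertical rise h = (1+k)v₀²/(2g) = 1.4×2.78²/(2×9.81) = 0.5515 m.
The distance along the slope is d = h/sinθ = 0.5515/sin33.8° ≈ 0.991 m.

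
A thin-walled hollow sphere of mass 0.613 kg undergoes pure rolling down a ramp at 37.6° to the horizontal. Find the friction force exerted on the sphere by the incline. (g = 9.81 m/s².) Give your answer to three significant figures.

f ≈ 1.47 N

Here I = (2/3)MR², so the shape factor k = I/(MR²) = 2/3.
Translational: Mg sinθ − f = Ma. Rotational about the CM: fR = Iα = kMRa, so f = kMa.
Combining, a = g sinθ/(1+k) and f = kMa = kMg sinθ/(1+k).
f = (2/3) × 0.613 × 9.81 × sin37.6° / 1.667 ≈ 1.47 N.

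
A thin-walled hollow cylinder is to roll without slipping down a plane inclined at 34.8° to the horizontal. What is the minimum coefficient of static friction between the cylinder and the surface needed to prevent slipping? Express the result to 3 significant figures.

μ_min ≈ 0.348

Here I = MR², so the shape factor k = I/(MR²) = 1.
Newton's second law down the slope: Mg sinθ − f = Ma. The torque equation fR = Iα (with α = a/R) gives f = kMa.
These give a = g sinθ/(1+k) and the required friction f = kMg sinθ/(1+k).
The normal force is N = Mg cosθ, so μ_min = f/N = k tanθ/(1+k).
μ_min = 1 × tan34.8° / 2 ≈ 0.348.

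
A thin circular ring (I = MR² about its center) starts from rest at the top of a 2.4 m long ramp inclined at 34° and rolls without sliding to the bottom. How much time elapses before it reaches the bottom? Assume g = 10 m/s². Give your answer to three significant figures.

With I = MR², the ratio k = I/(MR²) is 1.
Newton's second law down the slope: Mg sinθ − f = Ma. The torque equation fR = Iα (with α = a/R) gives f = kMa.
Hence a = g sinθ/(1+k) = 10×sin34°/2 = 2.796 m/s².
Starting from rest, L = ½at², so t = √(2L/a) = √(2×2.4/2.796) ≈ 1.31 s.

t ≈ 1.31 s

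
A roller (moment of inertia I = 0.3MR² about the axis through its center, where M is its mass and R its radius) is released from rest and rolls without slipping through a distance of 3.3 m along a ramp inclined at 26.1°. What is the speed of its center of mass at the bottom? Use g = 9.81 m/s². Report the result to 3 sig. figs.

v ≈ 4.68 m/s

For this body I = 0.3MR², i.e. k = I/(MR²) = 0.3.
Rolling without slipping gives ω = v/R, so the total kinetic energy is ½Mv² + ½Iω² = ½(1+k)Mv² = (13/20)Mv².
The vertical drop is h = L sinθ = 3.3 × sin26.1° = 1.452 m.
Setting Mgh = (13/20)Mv² gives v = √(2gh/(1+k)) = √(2·9.81·1.452/1.3) ≈ 4.68 m/s.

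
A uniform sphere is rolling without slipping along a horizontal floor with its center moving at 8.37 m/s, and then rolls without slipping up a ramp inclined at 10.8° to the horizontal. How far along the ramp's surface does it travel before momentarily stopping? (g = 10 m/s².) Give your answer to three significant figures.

d ≈ 26.2 m

Here I = (2/5)MR², so the shape factor k = I/(MR²) = 0.4.
Rolling without slipping gives ω = v/R, so the total kinetic energy is ½Mv² + ½Iω² = ½(1+k)Mv² = (7/10)Mv².
Setting this equal to Mgh gives the vertical rise h = (1+k)v₀²/(2g) = 1.4×8.37²/(2×10) = 4.904 m.
The distance along the slope is d = h/sinθ = 4.904/sin10.8° ≈ 26.2 m.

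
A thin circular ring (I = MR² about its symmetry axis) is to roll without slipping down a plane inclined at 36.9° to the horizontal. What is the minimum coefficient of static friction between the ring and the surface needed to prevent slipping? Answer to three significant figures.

μ_min ≈ 0.375

With I = MR², the ratio k = I/(MR²) is 1.
Translational: Mg sinθ − f = Ma. Rotational about the CM: fR = Iα = kMRa, so f = kMa.
These give a = g sinθ/(1+k) and the required friction f = kMg sinθ/(1+k).
The normal force is N = Mg cosθ, so μ_min = f/N = k tanθ/(1+k).
μ_min = 1 × tan36.9° / 2 ≈ 0.375.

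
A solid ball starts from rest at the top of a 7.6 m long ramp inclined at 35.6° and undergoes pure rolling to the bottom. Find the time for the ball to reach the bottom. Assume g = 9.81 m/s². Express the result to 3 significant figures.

For this body I = (2/5)MR², i.e. k = I/(MR²) = 0.4.
Along the incline Mg sinθ − f = Ma, and torque about the center fR = Iα = kMR²(a/R) gives f = kMa.
Hence a = g sinθ/(1+k) = 9.81×sin35.6°/1.4 = 4.079 m/s².
Starting from rest, L = ½at², so t = √(2L/a) = √(2×7.6/4.079) ≈ 1.93 s.

t ≈ 1.93 s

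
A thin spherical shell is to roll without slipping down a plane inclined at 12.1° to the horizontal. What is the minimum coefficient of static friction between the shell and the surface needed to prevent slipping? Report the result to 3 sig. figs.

μ_min ≈ 0.0858

The moment of inertia is (2/3)MR², giving k ≡ I/(MR²) = 2/3.
Newton's second law down the slope: Mg sinθ − f = Ma. The torque equation fR = Iα (with α = a/R) gives f = kMa.
These give a = g sinθ/(1+k) and the required friction f = kMg sinθ/(1+k).
The normal force is N = Mg cosθ, so μ_min = f/N = k tanθ/(1+k).
μ_min = (2/3) × tan12.1° / 1.667 ≈ 0.0858.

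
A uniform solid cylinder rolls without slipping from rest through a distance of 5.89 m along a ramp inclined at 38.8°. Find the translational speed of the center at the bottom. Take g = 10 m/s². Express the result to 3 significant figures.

v ≈ 7.01 m/s

With I = (1/2)MR², the ratio k = I/(MR²) is 0.5.
Rolling without slipping gives ω = v/R, so the total kinetic energy is ½Mv² + ½Iω² = ½(1+k)Mv² = (3/4)Mv².
The vertical drop is h = L sinθ = 5.89 × sin38.8° = 3.691 m.
Setting Mgh = (3/4)Mv² gives v = √(2gh/(1+k)) = √(2·10·3.691/1.5) ≈ 7.01 m/s.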